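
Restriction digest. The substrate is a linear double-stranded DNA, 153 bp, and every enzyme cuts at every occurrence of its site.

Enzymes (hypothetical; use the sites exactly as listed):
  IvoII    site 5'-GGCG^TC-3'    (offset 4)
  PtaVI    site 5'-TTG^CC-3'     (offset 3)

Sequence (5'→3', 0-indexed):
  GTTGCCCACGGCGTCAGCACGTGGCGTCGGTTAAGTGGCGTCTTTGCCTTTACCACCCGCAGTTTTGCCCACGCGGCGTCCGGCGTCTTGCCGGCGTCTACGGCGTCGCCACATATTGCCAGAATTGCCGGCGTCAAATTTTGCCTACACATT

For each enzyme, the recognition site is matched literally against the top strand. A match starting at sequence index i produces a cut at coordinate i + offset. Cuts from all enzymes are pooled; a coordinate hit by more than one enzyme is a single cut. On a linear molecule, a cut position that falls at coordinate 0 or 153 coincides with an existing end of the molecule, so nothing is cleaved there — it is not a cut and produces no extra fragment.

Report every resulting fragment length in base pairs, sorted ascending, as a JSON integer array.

Scan for sites:
  IvoII (GGCGTC, off=4): starts [9, 22, 36, 74, 81, 92, 101, 129] → cuts [13, 26, 40, 78, 85, 96, 105, 133]
  PtaVI (TTGCC, off=3): starts [1, 43, 64, 87, 115, 124, 140] → cuts [4, 46, 67, 90, 118, 127, 143]

All cut coordinates (distinct, sorted): [4, 13, 26, 40, 46, 67, 78, 85, 90, 96, 105, 118, 127, 133, 143]

Fragments:
  [0,4): 4 bp
  [4,13): 9 bp
  [13,26): 13 bp
  [26,40): 14 bp
  [40,46): 6 bp
  [46,67): 21 bp
  [67,78): 11 bp
  [78,85): 7 bp
  [85,90): 5 bp
  [90,96): 6 bp
  [96,105): 9 bp
  [105,118): 13 bp
  [118,127): 9 bp
  [127,133): 6 bp
  [133,143): 10 bp
  [143,153): 10 bp

[4,5,6,6,6,7,9,9,9,10,10,11,13,13,14,21]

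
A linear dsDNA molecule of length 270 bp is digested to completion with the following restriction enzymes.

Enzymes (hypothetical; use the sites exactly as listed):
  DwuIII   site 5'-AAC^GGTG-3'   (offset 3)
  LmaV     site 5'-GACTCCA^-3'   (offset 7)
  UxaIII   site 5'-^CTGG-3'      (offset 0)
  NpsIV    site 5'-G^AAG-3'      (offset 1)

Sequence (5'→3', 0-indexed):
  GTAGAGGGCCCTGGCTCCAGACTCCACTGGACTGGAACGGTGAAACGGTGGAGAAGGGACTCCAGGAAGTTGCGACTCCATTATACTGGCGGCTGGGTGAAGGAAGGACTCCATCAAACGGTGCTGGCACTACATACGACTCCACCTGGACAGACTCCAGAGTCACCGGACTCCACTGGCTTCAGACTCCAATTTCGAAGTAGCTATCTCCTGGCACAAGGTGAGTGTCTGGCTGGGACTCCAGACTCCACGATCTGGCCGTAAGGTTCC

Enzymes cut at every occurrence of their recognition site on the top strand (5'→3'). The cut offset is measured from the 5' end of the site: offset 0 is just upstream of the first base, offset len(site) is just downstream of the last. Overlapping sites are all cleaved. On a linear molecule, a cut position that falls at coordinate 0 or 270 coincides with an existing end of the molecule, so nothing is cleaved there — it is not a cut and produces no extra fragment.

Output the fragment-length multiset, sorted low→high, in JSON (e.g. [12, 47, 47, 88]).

Per-enzyme occurrences:
  DwuIII (AACGGTG, off=3): starts [35, 43, 116] → cuts [38, 46, 119]
  LmaV (GACTCCA, off=7): starts [19, 57, 73, 106, 137, 152, 168, 184, 236, 243] → cuts [26, 64, 80, 113, 144, 159, 175, 191, 243, 250]
  UxaIII (CTGG, off=0): starts [10, 26, 31, 85, 92, 123, 145, 175, 210, 228, 232, 254] → cuts [10, 26, 31, 85, 92, 123, 145, 175, 210, 228, 232, 254]
  NpsIV (GAAG, off=1): starts [52, 65, 98, 102, 196] → cuts [53, 66, 99, 103, 197]

All cut coordinates (distinct, sorted): [10, 26, 31, 38, 46, 53, 64, 66, 80, 85, 92, 99, 103, 113, 119, 123, 144, 145, 159, 175, 191, 197, 210, 228, 232, 243, 250, 254]

Fragment lengths:
  [0,10): 10 bp
  [10,26): 16 bp
  [26,31): 5 bp
  [31,38): 7 bp
  [38,46): 8 bp
  [46,53): 7 bp
  [53,64): 11 bp
  [64,66): 2 bp
  [66,80): 14 bp
  [80,85): 5 bp
  [85,92): 7 bp
  [92,99): 7 bp
  [99,103): 4 bp
  [103,113): 10 bp
  [113,119): 6 bp
  [119,123): 4 bp
  [123,144): 21 bp
  [144,145): 1 bp
  [145,159): 14 bp
  [159,175): 16 bp
  [175,191): 16 bp
  [191,197): 6 bp
  [197,210): 13 bp
  [210,228): 18 bp
  [228,232): 4 bp
  [232,243): 11 bp
  [243,250): 7 bp
  [250,254): 4 bp
  [254,270): 16 bp

[1,2,4,4,4,4,5,5,6,6,7,7,7,7,7,8,10,10,11,11,13,14,14,16,16,16,16,18,21]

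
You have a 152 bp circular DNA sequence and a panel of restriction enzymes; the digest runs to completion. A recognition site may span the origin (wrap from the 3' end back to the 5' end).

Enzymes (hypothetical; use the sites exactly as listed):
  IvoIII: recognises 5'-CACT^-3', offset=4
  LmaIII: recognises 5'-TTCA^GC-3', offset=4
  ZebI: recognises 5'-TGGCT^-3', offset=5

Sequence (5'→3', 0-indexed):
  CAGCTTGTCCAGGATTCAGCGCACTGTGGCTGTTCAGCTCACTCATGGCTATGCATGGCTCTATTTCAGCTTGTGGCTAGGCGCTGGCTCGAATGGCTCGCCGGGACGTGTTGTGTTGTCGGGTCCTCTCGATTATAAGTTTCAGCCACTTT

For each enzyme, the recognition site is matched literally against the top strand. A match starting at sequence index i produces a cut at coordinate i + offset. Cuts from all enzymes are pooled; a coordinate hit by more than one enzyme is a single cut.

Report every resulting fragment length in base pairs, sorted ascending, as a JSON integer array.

[4,5,6,6,7,7,7,8,9,10,10,11,16,46]

Per-enzyme occurrences:
  IvoIII CACT/4: at [21, 39, 146] ⇒ [25, 43, 150]
  LmaIII TTCAGC/4: at [14, 32, 64, 140, 150] ⇒ [2, 18, 36, 68, 144]
  ZebI TGGCT/5: at [26, 45, 55, 73, 84, 93] ⇒ [31, 50, 60, 78, 89, 98]

All cut coordinates (distinct, sorted): [2, 18, 25, 31, 36, 43, 50, 60, 68, 78, 89, 98, 144, 150]

Fragments:
  2→18: 16 bp
  18→25: 7 bp
  25→31: 6 bp
  31→36: 5 bp
  36→43: 7 bp
  43→50: 7 bp
  50→60: 10 bp
  60→68: 8 bp
  68→78: 10 bp
  78→89: 11 bp
  89→98: 9 bp
  98→144: 46 bp
  144→150: 6 bp
  150→2 (wrap): 152-150+2 = 4 bp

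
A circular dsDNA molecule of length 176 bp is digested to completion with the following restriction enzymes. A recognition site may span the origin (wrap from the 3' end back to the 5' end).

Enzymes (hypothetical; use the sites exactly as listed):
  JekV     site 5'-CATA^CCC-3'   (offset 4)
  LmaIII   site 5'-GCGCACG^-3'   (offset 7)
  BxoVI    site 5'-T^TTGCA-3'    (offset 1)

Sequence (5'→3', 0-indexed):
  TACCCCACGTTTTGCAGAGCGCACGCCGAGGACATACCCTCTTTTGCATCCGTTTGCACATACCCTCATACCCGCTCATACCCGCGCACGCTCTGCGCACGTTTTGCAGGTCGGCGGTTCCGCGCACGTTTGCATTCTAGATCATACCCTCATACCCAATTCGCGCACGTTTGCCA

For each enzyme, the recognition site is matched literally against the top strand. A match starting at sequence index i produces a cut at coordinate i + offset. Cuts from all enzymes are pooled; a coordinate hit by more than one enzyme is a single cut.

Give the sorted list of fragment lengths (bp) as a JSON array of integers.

[1,2,7,8,8,9,9,9,10,10,10,11,11,14,15,17,25]

Scan for sites:
  JekV (CATACCC, off=4): starts [32, 58, 66, 76, 142, 150, 174] → cuts [2, 36, 62, 70, 80, 146, 154]
  LmaIII (GCGCACG, off=7): starts [18, 83, 94, 121, 162] → cuts [25, 90, 101, 128, 169]
  BxoVI (TTTGCA, off=1): starts [10, 42, 52, 102, 128] → cuts [11, 43, 53, 103, 129]

Pooled cuts: [2, 11, 25, 36, 43, 53, 62, 70, 80, 90, 101, 103, 128, 129, 146, 154, 169]

Fragments:
  2→11: 9 bp
  11→25: 14 bp
  25→36: 11 bp
  36→43: 7 bp
  43→53: 10 bp
  53→62: 9 bp
  62→70: 8 bp
  70→80: 10 bp
  80→90: 10 bp
  90→101: 11 bp
  101→103: 2 bp
  103→128: 25 bp
  128→129: 1 bp
  129→146: 17 bp
  146→154: 8 bp
  154→169: 15 bp
  169→2 (wrap): 176-169+2 = 9 bp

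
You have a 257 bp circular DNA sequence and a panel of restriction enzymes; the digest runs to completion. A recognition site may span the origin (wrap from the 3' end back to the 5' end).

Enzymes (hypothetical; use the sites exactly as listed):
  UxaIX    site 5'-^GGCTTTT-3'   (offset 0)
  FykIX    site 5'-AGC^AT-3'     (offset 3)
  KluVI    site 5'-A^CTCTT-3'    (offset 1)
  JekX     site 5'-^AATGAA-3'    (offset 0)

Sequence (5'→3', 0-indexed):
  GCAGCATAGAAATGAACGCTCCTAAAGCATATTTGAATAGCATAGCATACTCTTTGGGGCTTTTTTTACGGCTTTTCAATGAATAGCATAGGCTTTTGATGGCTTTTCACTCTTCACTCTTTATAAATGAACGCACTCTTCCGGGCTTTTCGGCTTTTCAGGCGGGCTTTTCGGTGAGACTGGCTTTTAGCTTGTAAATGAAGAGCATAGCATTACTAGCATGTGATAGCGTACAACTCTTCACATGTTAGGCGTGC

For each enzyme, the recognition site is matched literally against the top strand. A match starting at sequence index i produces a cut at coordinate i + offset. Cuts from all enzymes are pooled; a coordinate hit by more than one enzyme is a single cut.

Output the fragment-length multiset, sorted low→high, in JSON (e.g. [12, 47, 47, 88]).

[3,3,5,5,5,7,8,8,8,8,9,9,9,10,10,10,10,12,13,13,15,16,17,18,26]

Per-enzyme occurrences:
  UxaIX GGCTTTT/0: at [57, 69, 90, 100, 143, 151, 164, 181] ⇒ [57, 69, 90, 100, 143, 151, 164, 181]
  FykIX AGCAT/3: at [2, 25, 38, 43, 84, 203, 208, 217] ⇒ [5, 28, 41, 46, 87, 206, 211, 220]
  KluVI ACTCTT/1: at [48, 108, 115, 134, 235] ⇒ [49, 109, 116, 135, 236]
  JekX AATGAA/0: at [10, 77, 125, 196] ⇒ [10, 77, 125, 196]

Pooled cuts: [5, 10, 28, 41, 46, 49, 57, 69, 77, 87, 90, 100, 109, 116, 125, 135, 143, 151, 164, 181, 196, 206, 211, 220, 236]

Fragment lengths:
  5→10: 5 bp
  10→28: 18 bp
  28→41: 13 bp
  41→46: 5 bp
  46→49: 3 bp
  49→57: 8 bp
  57→69: 12 bp
  69→77: 8 bp
  77→87: 10 bp
  87→90: 3 bp
  90→100: 10 bp
  100→109: 9 bp
  109→116: 7 bp
  116→125: 9 bp
  125→135: 10 bp
  135→143: 8 bp
  143→151: 8 bp
  151→164: 13 bp
  164→181: 17 bp
  181→196: 15 bp
  196→206: 10 bp
  206→211: 5 bp
  211→220: 9 bp
  220→236: 16 bp
  236→5 (wrap): 257-236+5 = 26 bp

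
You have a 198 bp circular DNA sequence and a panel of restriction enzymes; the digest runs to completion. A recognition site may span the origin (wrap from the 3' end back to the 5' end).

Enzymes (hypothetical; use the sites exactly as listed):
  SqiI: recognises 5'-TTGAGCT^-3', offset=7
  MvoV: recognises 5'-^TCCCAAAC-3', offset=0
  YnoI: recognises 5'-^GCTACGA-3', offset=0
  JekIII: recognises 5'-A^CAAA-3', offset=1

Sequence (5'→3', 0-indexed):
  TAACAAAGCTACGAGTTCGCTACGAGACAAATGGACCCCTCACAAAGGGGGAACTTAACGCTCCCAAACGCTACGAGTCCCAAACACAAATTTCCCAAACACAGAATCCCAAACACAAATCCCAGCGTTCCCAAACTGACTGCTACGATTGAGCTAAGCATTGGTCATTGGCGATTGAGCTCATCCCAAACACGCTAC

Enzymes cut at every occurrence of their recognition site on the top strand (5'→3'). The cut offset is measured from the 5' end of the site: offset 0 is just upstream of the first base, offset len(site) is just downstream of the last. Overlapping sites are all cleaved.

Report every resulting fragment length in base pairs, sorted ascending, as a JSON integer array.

Scan for sites:
  SqiI (TTGAGCT, off=7): starts [148, 174] → cuts [155, 181]
  MvoV (TCCCAAAC, off=0): starts [61, 77, 92, 106, 128, 183] → cuts [61, 77, 92, 106, 128, 183]
  YnoI (GCTACGA, off=0): starts [7, 18, 69, 141] → cuts [7, 18, 69, 141]
  JekIII (ACAAA, off=1): starts [2, 26, 41, 85, 114] → cuts [3, 27, 42, 86, 115]

All cut coordinates (distinct, sorted): [3, 7, 18, 27, 42, 61, 69, 77, 86, 92, 106, 115, 128, 141, 155, 181, 183]

Fragments:
  3→7: 4 bp
  7→18: 11 bp
  18→27: 9 bp
  27→42: 15 bp
  42→61: 19 bp
  61→69: 8 bp
  69→77: 8 bp
  77→86: 9 bp
  86→92: 6 bp
  92→106: 14 bp
  106→115: 9 bp
  115→128: 13 bp
  128→141: 13 bp
  141→155: 14 bp
  155→181: 26 bp
  181→183: 2 bp
  183→3 (wrap): 198-183+3 = 18 bp

[2,4,6,8,8,9,9,9,11,13,13,14,14,15,18,19,26]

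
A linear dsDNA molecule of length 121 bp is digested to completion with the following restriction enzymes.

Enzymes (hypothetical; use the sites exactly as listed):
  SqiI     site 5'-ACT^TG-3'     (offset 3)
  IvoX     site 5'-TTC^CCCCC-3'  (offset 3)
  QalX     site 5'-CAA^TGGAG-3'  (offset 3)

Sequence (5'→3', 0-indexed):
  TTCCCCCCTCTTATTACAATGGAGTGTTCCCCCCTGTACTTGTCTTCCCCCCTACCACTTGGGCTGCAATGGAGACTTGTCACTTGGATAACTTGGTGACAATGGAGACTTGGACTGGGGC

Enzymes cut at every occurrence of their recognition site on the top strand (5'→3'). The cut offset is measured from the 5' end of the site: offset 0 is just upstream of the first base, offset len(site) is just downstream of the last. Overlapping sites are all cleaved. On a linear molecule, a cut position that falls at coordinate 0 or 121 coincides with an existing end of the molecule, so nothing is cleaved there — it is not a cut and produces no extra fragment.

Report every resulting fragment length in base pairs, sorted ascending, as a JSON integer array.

Scan for sites:
  SqiI (ACTTG, off=3): starts [37, 56, 74, 81, 90, 107] → cuts [40, 59, 77, 84, 93, 110]
  IvoX (TTCCCCCC, off=3): starts [0, 26, 44] → cuts [3, 29, 47]
  QalX (CAATGGAG, off=3): starts [16, 66, 99] → cuts [19, 69, 102]

All cut coordinates (distinct, sorted): [3, 19, 29, 40, 47, 59, 69, 77, 84, 93, 102, 110]

Fragment lengths:
  [0,3): 3 bp
  [3,19): 16 bp
  [19,29): 10 bp
  [29,40): 11 bp
  [40,47): 7 bp
  [47,59): 12 bp
  [59,69): 10 bp
  [69,77): 8 bp
  [77,84): 7 bp
  [84,93): 9 bp
  [93,102): 9 bp
  [102,110): 8 bp
  [110,121): 11 bp

[3,7,7,8,8,9,9,10,10,11,11,12,16]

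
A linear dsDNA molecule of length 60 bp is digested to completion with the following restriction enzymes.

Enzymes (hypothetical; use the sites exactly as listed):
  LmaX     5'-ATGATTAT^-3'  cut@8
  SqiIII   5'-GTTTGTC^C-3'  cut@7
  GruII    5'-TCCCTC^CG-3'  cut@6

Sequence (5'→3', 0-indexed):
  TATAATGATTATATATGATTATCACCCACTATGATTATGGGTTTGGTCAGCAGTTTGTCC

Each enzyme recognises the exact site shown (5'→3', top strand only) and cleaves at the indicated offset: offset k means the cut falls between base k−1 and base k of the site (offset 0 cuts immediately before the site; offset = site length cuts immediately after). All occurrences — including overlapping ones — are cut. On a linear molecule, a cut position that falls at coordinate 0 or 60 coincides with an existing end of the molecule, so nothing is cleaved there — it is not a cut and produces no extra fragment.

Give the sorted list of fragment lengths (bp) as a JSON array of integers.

[1,10,12,16,21]

Per-enzyme occurrences:
  LmaX (ATGATTAT, off=8): starts [4, 14, 30] → cuts [12, 22, 38]
  SqiIII (GTTTGTCC, off=7): starts [52] → cuts [59]
  GruII (TCCCTCCG, off=6): no sites

Pooled cuts: [12, 22, 38, 59]

Fragments:
  [0,12): 12 bp
  [12,22): 10 bp
  [22,38): 16 bp
  [38,59): 21 bp
  [59,60): 1 bp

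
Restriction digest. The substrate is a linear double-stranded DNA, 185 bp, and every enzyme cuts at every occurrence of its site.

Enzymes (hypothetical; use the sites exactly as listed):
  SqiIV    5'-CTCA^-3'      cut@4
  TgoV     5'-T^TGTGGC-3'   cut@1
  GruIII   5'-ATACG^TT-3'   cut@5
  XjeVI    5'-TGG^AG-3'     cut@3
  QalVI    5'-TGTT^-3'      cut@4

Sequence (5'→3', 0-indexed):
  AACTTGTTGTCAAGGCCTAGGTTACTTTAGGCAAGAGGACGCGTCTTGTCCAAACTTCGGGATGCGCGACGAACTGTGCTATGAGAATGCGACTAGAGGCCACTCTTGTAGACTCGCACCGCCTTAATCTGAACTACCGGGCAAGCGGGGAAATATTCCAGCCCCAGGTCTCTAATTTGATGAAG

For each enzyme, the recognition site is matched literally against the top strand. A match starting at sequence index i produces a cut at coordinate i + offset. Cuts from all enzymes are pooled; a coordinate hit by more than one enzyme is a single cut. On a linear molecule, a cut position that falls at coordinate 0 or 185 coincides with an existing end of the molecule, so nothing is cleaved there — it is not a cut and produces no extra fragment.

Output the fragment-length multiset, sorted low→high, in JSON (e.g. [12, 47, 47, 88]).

Site scan:
  SqiIV (CTCA, off=4): no sites
  TgoV (TTGTGGC, off=1): no sites
  GruIII (ATACGTT, off=5): no sites
  XjeVI (TGGAG, off=3): no sites
  QalVI TGTT/4: at [4] ⇒ [8]

All cut coordinates (distinct, sorted): [8]

Fragments:
  [0,8): 8 bp
  [8,185): 177 bp

[8,177]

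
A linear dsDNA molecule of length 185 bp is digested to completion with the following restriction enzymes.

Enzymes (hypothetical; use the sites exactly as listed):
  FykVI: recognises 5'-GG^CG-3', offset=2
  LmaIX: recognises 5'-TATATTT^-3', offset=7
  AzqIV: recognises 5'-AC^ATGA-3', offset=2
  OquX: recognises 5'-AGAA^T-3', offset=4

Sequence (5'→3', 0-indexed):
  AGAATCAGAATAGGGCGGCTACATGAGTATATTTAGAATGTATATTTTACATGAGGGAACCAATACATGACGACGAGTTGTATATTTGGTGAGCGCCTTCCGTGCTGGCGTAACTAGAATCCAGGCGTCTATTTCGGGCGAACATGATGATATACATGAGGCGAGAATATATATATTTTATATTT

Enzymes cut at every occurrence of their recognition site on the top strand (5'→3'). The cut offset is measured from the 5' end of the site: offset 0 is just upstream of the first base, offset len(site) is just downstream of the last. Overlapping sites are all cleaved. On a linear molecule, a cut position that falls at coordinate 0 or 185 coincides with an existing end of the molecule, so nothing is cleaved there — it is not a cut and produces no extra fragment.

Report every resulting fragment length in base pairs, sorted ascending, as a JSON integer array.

[3,4,4,5,5,6,6,6,6,7,7,9,11,11,12,12,13,16,21,21]

Per-enzyme occurrences:
  FykVI (GGCG, off=2): starts [13, 106, 123, 136, 159] → cuts [15, 108, 125, 138, 161]
  LmaIX (TATATTT, off=7): starts [27, 40, 80, 171, 178] → cuts [34, 47, 87, 178] (position 185 is a terminus of the linear molecule — no cut)
  AzqIV (ACATGA, off=2): starts [20, 48, 64, 141, 153] → cuts [22, 50, 66, 143, 155]
  OquX (AGAAT, off=4): starts [0, 6, 34, 115, 163] → cuts [4, 10, 38, 119, 167]

Pooled cuts: [4, 10, 15, 22, 34, 38, 47, 50, 66, 87, 108, 119, 125, 138, 143, 155, 161, 167, 178]

Fragments:
  [0,4): 4 bp
  [4,10): 6 bp
  [10,15): 5 bp
  [15,22): 7 bp
  [22,34): 12 bp
  [34,38): 4 bp
  [38,47): 9 bp
  [47,50): 3 bp
  [50,66): 16 bp
  [66,87): 21 bp
  [87,108): 21 bp
  [108,119): 11 bp
  [119,125): 6 bp
  [125,138): 13 bp
  [138,143): 5 bp
  [143,155): 12 bp
  [155,161): 6 bp
  [161,167): 6 bp
  [167,178): 11 bp
  [178,185): 7 bp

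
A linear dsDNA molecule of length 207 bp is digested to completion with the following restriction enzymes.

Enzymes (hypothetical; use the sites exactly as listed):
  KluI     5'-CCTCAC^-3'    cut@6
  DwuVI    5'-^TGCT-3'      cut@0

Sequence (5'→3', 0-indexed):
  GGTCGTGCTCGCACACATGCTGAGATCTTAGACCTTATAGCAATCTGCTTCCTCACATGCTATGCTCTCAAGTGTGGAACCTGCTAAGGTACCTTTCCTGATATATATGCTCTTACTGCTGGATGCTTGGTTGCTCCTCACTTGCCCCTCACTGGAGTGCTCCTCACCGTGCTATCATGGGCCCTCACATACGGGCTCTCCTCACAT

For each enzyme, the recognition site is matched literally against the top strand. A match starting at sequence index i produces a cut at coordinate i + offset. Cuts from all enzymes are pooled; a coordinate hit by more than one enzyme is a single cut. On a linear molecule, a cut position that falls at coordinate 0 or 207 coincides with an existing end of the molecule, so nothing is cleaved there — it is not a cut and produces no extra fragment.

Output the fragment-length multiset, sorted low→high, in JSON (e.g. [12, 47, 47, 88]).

Per-enzyme occurrences:
  KluI CCTCAC/6: at [50, 135, 146, 161, 182, 199] ⇒ [56, 141, 152, 167, 188, 205]
  DwuVI TGCT/0: at [5, 17, 45, 57, 62, 81, 107, 116, 123, 131, 157, 169] ⇒ [5, 17, 45, 57, 62, 81, 107, 116, 123, 131, 157, 169]

Pooled cuts: [5, 17, 45, 56, 57, 62, 81, 107, 116, 123, 131, 141, 152, 157, 167, 169, 188, 205]

Fragment lengths:
  [0,5): 5 bp
  [5,17): 12 bp
  [17,45): 28 bp
  [45,56): 11 bp
  [56,57): 1 bp
  [57,62): 5 bp
  [62,81): 19 bp
  [81,107): 26 bp
  [107,116): 9 bp
  [116,123): 7 bp
  [123,131): 8 bp
  [131,141): 10 bp
  [141,152): 11 bp
  [152,157): 5 bp
  [157,167): 10 bp
  [167,169): 2 bp
  [169,188): 19 bp
  [188,205): 17 bp
  [205,207): 2 bp

[1,2,2,5,5,5,7,8,9,10,10,11,11,12,17,19,19,26,28]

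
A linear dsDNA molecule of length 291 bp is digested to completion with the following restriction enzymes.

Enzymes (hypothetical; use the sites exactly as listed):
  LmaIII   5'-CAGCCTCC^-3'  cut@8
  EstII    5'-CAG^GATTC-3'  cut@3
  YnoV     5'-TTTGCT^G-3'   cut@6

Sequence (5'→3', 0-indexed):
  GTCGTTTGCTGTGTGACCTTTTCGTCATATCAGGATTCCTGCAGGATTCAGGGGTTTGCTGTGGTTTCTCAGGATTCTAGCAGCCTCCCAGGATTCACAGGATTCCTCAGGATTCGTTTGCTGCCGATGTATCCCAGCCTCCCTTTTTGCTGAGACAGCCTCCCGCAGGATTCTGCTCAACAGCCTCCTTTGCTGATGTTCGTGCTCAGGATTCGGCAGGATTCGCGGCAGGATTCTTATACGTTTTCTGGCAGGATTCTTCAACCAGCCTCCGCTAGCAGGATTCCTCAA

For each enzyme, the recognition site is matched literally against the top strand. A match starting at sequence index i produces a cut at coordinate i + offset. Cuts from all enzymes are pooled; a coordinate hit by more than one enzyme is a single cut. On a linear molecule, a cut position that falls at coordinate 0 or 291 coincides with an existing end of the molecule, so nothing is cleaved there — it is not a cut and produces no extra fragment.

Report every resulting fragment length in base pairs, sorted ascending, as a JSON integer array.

[3,5,6,8,9,9,10,10,10,10,11,12,12,12,12,15,16,16,19,20,20,23,23]

Site scan:
  LmaIII (CAGCCTCC, off=8): starts [80, 134, 155, 180, 265] → cuts [88, 142, 163, 188, 273]
  EstII (CAGGATTC, off=3): starts [30, 41, 69, 88, 97, 107, 165, 206, 216, 228, 251, 278] → cuts [33, 44, 72, 91, 100, 110, 168, 209, 219, 231, 254, 281]
  YnoV (TTTGCTG, off=6): starts [4, 54, 116, 145, 188] → cuts [10, 60, 122, 151, 194]

Pooled cuts: [10, 33, 44, 60, 72, 88, 91, 100, 110, 122, 142, 151, 163, 168, 188, 194, 209, 219, 231, 254, 273, 281]

Fragments:
  [0,10): 10 bp
  [10,33): 23 bp
  [33,44): 11 bp
  [44,60): 16 bp
  [60,72): 12 bp
  [72,88): 16 bp
  [88,91): 3 bp
  [91,100): 9 bp
  [100,110): 10 bp
  [110,122): 12 bp
  [122,142): 20 bp
  [142,151): 9 bp
  [151,163): 12 bp
  [163,168): 5 bp
  [168,188): 20 bp
  [188,194): 6 bp
  [194,209): 15 bp
  [209,219): 10 bp
  [219,231): 12 bp
  [231,254): 23 bp
  [254,273): 19 bp
  [273,281): 8 bp
  [281,291): 10 bp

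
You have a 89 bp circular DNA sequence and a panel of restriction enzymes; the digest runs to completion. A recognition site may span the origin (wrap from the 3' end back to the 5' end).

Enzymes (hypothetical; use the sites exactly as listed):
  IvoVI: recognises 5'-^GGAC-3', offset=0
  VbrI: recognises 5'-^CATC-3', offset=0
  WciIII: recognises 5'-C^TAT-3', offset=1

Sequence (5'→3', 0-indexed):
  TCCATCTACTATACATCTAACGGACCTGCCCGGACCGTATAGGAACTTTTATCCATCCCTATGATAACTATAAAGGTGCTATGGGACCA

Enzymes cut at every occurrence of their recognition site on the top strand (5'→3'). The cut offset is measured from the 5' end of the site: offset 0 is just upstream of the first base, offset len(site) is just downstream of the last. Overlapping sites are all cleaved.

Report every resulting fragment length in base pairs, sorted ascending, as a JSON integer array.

Site scan:
  IvoVI GGAC/0: at [21, 31, 83] ⇒ [21, 31, 83]
  VbrI CATC/0: at [2, 13, 53, 87] ⇒ [2, 13, 53, 87]
  WciIII CTAT/1: at [8, 58, 67, 78] ⇒ [9, 59, 68, 79]

Pooled cuts: [2, 9, 13, 21, 31, 53, 59, 68, 79, 83, 87]

Fragment lengths:
  2→9: 7 bp
  9→13: 4 bp
  13→21: 8 bp
  21→31: 10 bp
  31→53: 22 bp
  53→59: 6 bp
  59→68: 9 bp
  68→79: 11 bp
  79→83: 4 bp
  83→87: 4 bp
  87→2 (wrap): 89-87+2 = 4 bp

[4,4,4,4,6,7,8,9,10,11,22]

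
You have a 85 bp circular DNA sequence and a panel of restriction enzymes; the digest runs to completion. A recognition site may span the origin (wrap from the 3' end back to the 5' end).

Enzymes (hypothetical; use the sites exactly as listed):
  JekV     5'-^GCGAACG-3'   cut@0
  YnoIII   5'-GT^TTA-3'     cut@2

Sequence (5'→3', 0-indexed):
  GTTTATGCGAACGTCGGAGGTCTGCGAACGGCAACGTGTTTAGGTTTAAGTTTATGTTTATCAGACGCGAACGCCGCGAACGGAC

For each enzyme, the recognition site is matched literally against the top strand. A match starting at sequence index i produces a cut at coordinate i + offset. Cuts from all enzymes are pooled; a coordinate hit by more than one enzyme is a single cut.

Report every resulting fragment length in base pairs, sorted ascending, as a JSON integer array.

[4,6,6,6,9,9,12,16,17]

Scan for sites:
  JekV (GCGAACG, off=0): starts [6, 23, 66, 75] → cuts [6, 23, 66, 75]
  YnoIII (GTTTA, off=2): starts [0, 37, 43, 49, 55] → cuts [2, 39, 45, 51, 57]

Pooled cuts: [2, 6, 23, 39, 45, 51, 57, 66, 75]

Fragments:
  2→6: 4 bp
  6→23: 17 bp
  23→39: 16 bp
  39→45: 6 bp
  45→51: 6 bp
  51→57: 6 bp
  57→66: 9 bp
  66→75: 9 bp
  75→2 (wrap): 85-75+2 = 12 bp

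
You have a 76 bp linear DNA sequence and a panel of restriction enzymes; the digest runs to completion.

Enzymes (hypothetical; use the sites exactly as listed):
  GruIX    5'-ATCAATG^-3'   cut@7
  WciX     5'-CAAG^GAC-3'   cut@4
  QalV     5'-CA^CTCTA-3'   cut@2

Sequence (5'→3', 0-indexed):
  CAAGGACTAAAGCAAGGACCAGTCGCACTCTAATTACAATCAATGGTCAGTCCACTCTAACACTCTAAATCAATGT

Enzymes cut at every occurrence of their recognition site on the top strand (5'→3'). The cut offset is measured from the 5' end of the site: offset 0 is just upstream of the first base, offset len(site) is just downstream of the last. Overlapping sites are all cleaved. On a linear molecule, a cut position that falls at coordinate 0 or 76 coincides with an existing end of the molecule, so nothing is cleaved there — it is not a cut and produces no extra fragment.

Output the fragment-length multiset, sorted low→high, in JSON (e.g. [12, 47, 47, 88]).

[1,4,8,9,11,12,13,18]

Scan for sites:
  GruIX ATCAATG/7: at [38, 68] ⇒ [45, 75]
  WciX CAAGGAC/4: at [0, 12] ⇒ [4, 16]
  QalV CACTCTA/2: at [25, 52, 60] ⇒ [27, 54, 62]

Pooled cuts: [4, 16, 27, 45, 54, 62, 75]

Fragment lengths:
  [0,4): 4 bp
  [4,16): 12 bp
  [16,27): 11 bp
  [27,45): 18 bp
  [45,54): 9 bp
  [54,62): 8 bp
  [62,75): 13 bp
  [75,76): 1 bp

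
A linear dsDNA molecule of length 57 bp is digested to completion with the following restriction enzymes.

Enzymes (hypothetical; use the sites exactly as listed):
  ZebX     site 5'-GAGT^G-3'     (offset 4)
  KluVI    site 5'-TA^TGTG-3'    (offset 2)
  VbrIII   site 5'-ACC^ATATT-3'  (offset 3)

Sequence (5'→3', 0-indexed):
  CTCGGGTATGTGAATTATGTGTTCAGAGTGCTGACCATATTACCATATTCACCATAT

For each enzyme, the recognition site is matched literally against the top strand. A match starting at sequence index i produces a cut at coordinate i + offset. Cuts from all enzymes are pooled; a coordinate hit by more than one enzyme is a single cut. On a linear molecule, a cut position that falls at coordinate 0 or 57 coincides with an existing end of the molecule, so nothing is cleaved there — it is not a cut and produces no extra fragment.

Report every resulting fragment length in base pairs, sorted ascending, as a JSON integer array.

[7,8,8,9,12,13]

Site scan:
  ZebX (GAGTG, off=4): starts [25] → cuts [29]
  KluVI (TATGTG, off=2): starts [6, 15] → cuts [8, 17]
  VbrIII (ACCATATT, off=3): starts [33, 41] → cuts [36, 44]

Pooled cuts: [8, 17, 29, 36, 44]

Fragments:
  [0,8): 8 bp
  [8,17): 9 bp
  [17,29): 12 bp
  [29,36): 7 bp
  [36,44): 8 bp
  [44,57): 13 bp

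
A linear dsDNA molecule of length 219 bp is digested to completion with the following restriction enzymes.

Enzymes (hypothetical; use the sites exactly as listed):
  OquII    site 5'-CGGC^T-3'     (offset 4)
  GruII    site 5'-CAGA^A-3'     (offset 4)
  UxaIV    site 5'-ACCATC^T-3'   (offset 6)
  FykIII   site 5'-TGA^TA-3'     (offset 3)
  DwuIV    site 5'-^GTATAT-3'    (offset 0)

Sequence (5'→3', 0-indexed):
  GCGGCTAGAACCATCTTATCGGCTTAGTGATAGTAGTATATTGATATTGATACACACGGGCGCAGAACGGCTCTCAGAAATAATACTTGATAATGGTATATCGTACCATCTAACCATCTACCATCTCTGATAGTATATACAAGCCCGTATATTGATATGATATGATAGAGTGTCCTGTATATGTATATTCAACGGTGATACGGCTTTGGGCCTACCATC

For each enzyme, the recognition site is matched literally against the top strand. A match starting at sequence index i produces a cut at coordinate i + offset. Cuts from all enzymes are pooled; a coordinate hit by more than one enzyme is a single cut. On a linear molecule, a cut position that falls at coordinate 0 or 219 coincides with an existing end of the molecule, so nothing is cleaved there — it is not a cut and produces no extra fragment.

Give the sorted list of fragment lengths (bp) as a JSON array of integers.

[2,5,5,5,5,5,5,5,6,6,6,7,7,7,8,8,9,9,10,11,12,14,15,15,16,16]

Site scan:
  OquII (CGGCT, off=4): starts [1, 19, 67, 200] → cuts [5, 23, 71, 204]
  GruII (CAGAA, off=4): starts [62, 74] → cuts [66, 78]
  UxaIV (ACCATCT, off=6): starts [9, 104, 112, 119] → cuts [15, 110, 118, 125]
  FykIII (TGATA, off=3): starts [27, 41, 47, 87, 127, 152, 157, 162, 195] → cuts [30, 44, 50, 90, 130, 155, 160, 165, 198]
  DwuIV (GTATAT, off=0): starts [35, 95, 132, 146, 176, 182] → cuts [35, 95, 132, 146, 176, 182]

Pooled cuts: [5, 15, 23, 30, 35, 44, 50, 66, 71, 78, 90, 95, 110, 118, 125, 130, 132, 146, 155, 160, 165, 176, 182, 198, 204]

Fragments:
  [0,5): 5 bp
  [5,15): 10 bp
  [15,23): 8 bp
  [23,30): 7 bp
  [30,35): 5 bp
  [35,44): 9 bp
  [44,50): 6 bp
  [50,66): 16 bp
  [66,71): 5 bp
  [71,78): 7 bp
  [78,90): 12 bp
  [90,95): 5 bp
  [95,110): 15 bp
  [110,118): 8 bp
  [118,125): 7 bp
  [125,130): 5 bp
  [130,132): 2 bp
  [132,146): 14 bp
  [146,155): 9 bp
  [155,160): 5 bp
  [160,165): 5 bp
  [165,176): 11 bp
  [176,182): 6 bp
  [182,198): 16 bp
  [198,204): 6 bp
  [204,219): 15 bp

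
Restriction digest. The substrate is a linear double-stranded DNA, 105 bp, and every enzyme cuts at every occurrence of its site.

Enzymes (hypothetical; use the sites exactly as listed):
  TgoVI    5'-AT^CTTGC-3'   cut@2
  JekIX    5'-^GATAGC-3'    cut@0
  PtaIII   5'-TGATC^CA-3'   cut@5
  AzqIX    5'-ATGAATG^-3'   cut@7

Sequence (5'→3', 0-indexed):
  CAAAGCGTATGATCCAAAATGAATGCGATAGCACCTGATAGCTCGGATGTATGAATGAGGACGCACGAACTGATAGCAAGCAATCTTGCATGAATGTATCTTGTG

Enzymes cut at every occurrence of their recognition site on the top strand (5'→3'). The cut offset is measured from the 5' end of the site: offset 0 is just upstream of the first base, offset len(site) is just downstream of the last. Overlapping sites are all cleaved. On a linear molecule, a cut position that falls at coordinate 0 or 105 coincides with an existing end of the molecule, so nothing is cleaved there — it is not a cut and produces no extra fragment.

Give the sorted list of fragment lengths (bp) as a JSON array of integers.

[1,9,10,11,12,13,14,14,21]

Site scan:
  TgoVI (ATCTTGC, off=2): starts [82] → cuts [84]
  JekIX (GATAGC, off=0): starts [26, 36, 71] → cuts [26, 36, 71]
  PtaIII (TGATCCA, off=5): starts [9] → cuts [14]
  AzqIX (ATGAATG, off=7): starts [18, 50, 89] → cuts [25, 57, 96]

Pooled cuts: [14, 25, 26, 36, 57, 71, 84, 96]

Fragment lengths:
  [0,14): 14 bp
  [14,25): 11 bp
  [25,26): 1 bp
  [26,36): 10 bp
  [36,57): 21 bp
  [57,71): 14 bp
  [71,84): 13 bp
  [84,96): 12 bp
  [96,105): 9 bp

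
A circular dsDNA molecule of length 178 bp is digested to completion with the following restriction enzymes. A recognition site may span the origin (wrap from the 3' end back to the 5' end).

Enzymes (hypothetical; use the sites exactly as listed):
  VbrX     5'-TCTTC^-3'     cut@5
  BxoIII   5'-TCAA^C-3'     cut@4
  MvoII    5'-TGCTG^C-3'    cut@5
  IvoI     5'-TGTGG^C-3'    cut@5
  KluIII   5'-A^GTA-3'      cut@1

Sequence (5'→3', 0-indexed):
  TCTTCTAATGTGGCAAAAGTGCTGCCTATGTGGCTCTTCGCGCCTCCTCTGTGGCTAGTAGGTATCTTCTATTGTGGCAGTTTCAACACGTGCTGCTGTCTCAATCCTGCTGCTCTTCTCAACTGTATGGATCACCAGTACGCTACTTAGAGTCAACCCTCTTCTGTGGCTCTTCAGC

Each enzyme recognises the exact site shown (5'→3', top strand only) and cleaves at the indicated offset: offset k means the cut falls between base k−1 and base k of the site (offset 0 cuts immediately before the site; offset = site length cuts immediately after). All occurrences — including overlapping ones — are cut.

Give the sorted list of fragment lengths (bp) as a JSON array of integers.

[3,4,5,6,6,6,8,8,8,8,9,9,9,11,12,15,15,17,19]

Site scan:
  VbrX TCTTC/5: at [0, 34, 64, 113, 159, 170] ⇒ [5, 39, 69, 118, 164, 175]
  BxoIII TCAAC/4: at [82, 118, 152] ⇒ [86, 122, 156]
  MvoII TGCTGC/5: at [19, 90, 107] ⇒ [24, 95, 112]
  IvoI TGTGGC/5: at [8, 28, 49, 72, 164] ⇒ [13, 33, 54, 77, 169]
  KluIII AGTA/1: at [56, 136] ⇒ [57, 137]

All cut coordinates (distinct, sorted): [5, 13, 24, 33, 39, 54, 57, 69, 77, 86, 95, 112, 118, 122, 137, 156, 164, 169, 175]

Fragments:
  5→13: 8 bp
  13→24: 11 bp
  24→33: 9 bp
  33→39: 6 bp
  39→54: 15 bp
  54→57: 3 bp
  57→69: 12 bp
  69→77: 8 bp
  77→86: 9 bp
  86→95: 9 bp
  95→112: 17 bp
  112→118: 6 bp
  118→122: 4 bp
  122→137: 15 bp
  137→156: 19 bp
  156→164: 8 bp
  164→169: 5 bp
  169→175: 6 bp
  175→5 (wrap): 178-175+5 = 8 bp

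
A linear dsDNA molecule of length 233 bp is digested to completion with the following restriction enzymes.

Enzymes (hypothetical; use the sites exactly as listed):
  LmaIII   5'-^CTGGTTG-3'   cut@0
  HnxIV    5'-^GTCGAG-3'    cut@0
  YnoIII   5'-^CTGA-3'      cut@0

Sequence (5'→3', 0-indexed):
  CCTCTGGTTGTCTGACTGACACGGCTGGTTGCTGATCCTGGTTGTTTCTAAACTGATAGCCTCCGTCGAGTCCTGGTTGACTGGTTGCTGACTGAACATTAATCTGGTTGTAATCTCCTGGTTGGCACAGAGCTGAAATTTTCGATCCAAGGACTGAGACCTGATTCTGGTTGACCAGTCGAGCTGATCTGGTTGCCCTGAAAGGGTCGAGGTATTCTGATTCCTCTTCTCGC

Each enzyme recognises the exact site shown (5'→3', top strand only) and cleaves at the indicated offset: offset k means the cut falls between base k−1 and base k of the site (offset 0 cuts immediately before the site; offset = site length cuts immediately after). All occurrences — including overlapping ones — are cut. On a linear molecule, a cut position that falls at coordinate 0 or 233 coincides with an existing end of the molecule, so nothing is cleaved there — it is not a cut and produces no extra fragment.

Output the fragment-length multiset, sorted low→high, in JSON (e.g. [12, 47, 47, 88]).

[3,4,4,5,6,6,6,7,7,7,8,8,8,8,9,9,11,11,12,12,14,15,15,17,21]

Scan for sites:
  LmaIII CTGGTTG/0: at [3, 24, 37, 72, 80, 103, 117, 166, 188] ⇒ [3, 24, 37, 72, 80, 103, 117, 166, 188]
  HnxIV GTCGAG/0: at [64, 177, 205] ⇒ [64, 177, 205]
  YnoIII CTGA/0: at [11, 15, 31, 52, 87, 91, 132, 153, 160, 183, 197, 216] ⇒ [11, 15, 31, 52, 87, 91, 132, 153, 160, 183, 197, 216]

Pooled cuts: [3, 11, 15, 24, 31, 37, 52, 64, 72, 80, 87, 91, 103, 117, 132, 153, 160, 166, 177, 183, 188, 197, 205, 216]

Fragment lengths:
  [0,3): 3 bp
  [3,11): 8 bp
  [11,15): 4 bp
  [15,24): 9 bp
  [24,31): 7 bp
  [31,37): 6 bp
  [37,52): 15 bp
  [52,64): 12 bp
  [64,72): 8 bp
  [72,80): 8 bp
  [80,87): 7 bp
  [87,91): 4 bp
  [91,103): 12 bp
  [103,117): 14 bp
  [117,132): 15 bp
  [132,153): 21 bp
  [153,160): 7 bp
  [160,166): 6 bp
  [166,177): 11 bp
  [177,183): 6 bp
  [183,188): 5 bp
  [188,197): 9 bp
  [197,205): 8 bp
  [205,216): 11 bp
  [216,233): 17 bp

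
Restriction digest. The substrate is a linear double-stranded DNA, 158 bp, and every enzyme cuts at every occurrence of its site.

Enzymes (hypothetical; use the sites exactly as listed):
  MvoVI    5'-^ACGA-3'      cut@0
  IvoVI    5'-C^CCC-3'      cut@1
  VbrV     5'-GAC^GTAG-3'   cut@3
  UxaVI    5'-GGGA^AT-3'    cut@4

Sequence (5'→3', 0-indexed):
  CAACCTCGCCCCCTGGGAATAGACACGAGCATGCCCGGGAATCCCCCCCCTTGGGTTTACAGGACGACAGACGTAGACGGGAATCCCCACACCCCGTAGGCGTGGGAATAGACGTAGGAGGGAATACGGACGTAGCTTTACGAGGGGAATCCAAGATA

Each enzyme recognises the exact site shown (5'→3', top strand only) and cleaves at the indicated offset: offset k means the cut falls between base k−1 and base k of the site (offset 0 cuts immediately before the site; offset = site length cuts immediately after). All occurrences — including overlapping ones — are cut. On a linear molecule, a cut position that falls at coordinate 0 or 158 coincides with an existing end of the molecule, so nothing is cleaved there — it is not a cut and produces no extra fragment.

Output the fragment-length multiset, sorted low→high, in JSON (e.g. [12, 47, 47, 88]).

Site scan:
  MvoVI (ACGA, off=0): starts [24, 63, 139] → cuts [24, 63, 139]
  IvoVI (CCCC, off=1): starts [8, 9, 42, 43, 44, 45, 46, 84, 91] → cuts [9, 10, 43, 44, 45, 46, 47, 85, 92]
  VbrV (GACGTAG, off=3): starts [69, 110, 128] → cuts [72, 113, 131]
  UxaVI (GGGAAT, off=4): starts [14, 36, 78, 103, 119, 144] → cuts [18, 40, 82, 107, 123, 148]

Pooled cuts: [9, 10, 18, 24, 40, 43, 44, 45, 46, 47, 63, 72, 82, 85, 92, 107, 113, 123, 131, 139, 148]

Fragments:
  [0,9): 9 bp
  [9,10): 1 bp
  [10,18): 8 bp
  [18,24): 6 bp
  [24,40): 16 bp
  [40,43): 3 bp
  [43,44): 1 bp
  [44,45): 1 bp
  [45,46): 1 bp
  [46,47): 1 bp
  [47,63): 16 bp
  [63,72): 9 bp
  [72,82): 10 bp
  [82,85): 3 bp
  [85,92): 7 bp
  [92,107): 15 bp
  [107,113): 6 bp
  [113,123): 10 bp
  [123,131): 8 bp
  [131,139): 8 bp
  [139,148): 9 bp
  [148,158): 10 bp

[1,1,1,1,1,3,3,6,6,7,8,8,8,9,9,9,10,10,10,15,16,16]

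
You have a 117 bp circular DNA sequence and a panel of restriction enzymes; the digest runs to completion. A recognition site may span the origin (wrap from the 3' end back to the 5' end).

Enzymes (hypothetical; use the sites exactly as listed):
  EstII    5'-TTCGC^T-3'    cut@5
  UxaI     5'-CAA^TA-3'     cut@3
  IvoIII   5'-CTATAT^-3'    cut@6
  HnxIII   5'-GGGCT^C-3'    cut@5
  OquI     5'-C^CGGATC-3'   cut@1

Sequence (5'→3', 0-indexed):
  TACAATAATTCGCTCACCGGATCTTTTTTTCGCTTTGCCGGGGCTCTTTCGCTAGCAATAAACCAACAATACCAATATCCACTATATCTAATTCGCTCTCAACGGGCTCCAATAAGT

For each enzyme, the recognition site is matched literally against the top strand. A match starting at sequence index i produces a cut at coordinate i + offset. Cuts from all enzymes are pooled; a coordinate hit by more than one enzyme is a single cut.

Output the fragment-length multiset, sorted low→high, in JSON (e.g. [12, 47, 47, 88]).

[4,4,6,6,7,8,9,10,11,12,12,12,16]

Scan for sites:
  EstII (TTCGCT, off=5): starts [8, 28, 47, 91] → cuts [13, 33, 52, 96]
  UxaI (CAATA, off=3): starts [2, 55, 66, 72, 109] → cuts [5, 58, 69, 75, 112]
  IvoIII (CTATAT, off=6): starts [81] → cuts [87]
  HnxIII (GGGCTC, off=5): starts [40, 103] → cuts [45, 108]
  OquI (CCGGATC, off=1): starts [16] → cuts [17]

All cut coordinates (distinct, sorted): [5, 13, 17, 33, 45, 52, 58, 69, 75, 87, 96, 108, 112]

Fragments:
  5→13: 8 bp
  13→17: 4 bp
  17→33: 16 bp
  33→45: 12 bp
  45→52: 7 bp
  52→58: 6 bp
  58→69: 11 bp
  69→75: 6 bp
  75→87: 12 bp
  87→96: 9 bp
  96→108: 12 bp
  108→112: 4 bp
  112→5 (wrap): 117-112+5 = 10 bp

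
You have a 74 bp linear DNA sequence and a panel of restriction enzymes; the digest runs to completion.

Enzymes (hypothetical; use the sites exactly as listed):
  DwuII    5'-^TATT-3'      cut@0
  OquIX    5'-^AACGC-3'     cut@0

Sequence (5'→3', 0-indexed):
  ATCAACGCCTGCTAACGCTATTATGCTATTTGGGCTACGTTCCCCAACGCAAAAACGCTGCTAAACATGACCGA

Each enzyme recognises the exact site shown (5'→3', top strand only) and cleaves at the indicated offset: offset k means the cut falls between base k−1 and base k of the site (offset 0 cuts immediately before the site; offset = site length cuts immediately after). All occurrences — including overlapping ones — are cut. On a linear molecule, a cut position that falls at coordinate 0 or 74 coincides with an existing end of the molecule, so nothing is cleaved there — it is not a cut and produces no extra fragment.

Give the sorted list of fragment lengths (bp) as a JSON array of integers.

[3,5,8,8,10,19,21]

Scan for sites:
  DwuII (TATT, off=0): starts [18, 26] → cuts [18, 26]
  OquIX (AACGC, off=0): starts [3, 13, 45, 53] → cuts [3, 13, 45, 53]

All cut coordinates (distinct, sorted): [3, 13, 18, 26, 45, 53]

Fragments:
  [0,3): 3 bp
  [3,13): 10 bp
  [13,18): 5 bp
  [18,26): 8 bp
  [26,45): 19 bp
  [45,53): 8 bp
  [53,74): 21 bp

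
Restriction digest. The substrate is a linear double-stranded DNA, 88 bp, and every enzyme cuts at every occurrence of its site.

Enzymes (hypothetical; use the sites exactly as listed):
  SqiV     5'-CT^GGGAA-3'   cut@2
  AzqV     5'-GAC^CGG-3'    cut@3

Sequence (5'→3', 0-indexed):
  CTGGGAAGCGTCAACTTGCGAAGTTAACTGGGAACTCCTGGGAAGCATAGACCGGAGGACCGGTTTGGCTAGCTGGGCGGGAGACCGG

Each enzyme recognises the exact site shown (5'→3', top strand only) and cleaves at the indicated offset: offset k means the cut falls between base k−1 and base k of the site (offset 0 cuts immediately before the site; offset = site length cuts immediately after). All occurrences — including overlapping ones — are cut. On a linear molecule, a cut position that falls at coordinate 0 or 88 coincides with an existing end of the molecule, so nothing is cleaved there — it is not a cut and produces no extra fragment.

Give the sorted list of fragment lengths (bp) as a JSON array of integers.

[2,3,8,10,13,25,27]

Site scan:
  SqiV CTGGGAA/2: at [0, 27, 37] ⇒ [2, 29, 39]
  AzqV GACCGG/3: at [49, 57, 82] ⇒ [52, 60, 85]

Pooled cuts: [2, 29, 39, 52, 60, 85]

Fragments:
  [0,2): 2 bp
  [2,29): 27 bp
  [29,39): 10 bp
  [39,52): 13 bp
  [52,60): 8 bp
  [60,85): 25 bp
  [85,88): 3 bp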